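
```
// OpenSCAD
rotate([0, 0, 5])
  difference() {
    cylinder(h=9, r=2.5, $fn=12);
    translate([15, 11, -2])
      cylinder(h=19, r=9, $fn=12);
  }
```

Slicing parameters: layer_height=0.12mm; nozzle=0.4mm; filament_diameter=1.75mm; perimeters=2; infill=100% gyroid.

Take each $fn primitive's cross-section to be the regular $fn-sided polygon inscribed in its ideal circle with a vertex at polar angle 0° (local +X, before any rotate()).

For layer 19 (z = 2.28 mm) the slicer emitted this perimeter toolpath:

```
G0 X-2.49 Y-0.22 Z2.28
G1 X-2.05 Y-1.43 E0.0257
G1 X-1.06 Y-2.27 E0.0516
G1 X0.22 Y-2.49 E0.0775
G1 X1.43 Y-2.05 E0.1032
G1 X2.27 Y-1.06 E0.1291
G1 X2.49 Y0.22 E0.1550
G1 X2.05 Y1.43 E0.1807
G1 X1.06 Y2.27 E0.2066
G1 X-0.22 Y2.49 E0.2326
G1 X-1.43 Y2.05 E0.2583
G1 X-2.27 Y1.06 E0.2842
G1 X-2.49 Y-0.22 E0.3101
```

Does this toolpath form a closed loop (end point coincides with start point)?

yes

Start point (G0): (-2.49, -0.22). End point (last G1): the path returns to the start — closed.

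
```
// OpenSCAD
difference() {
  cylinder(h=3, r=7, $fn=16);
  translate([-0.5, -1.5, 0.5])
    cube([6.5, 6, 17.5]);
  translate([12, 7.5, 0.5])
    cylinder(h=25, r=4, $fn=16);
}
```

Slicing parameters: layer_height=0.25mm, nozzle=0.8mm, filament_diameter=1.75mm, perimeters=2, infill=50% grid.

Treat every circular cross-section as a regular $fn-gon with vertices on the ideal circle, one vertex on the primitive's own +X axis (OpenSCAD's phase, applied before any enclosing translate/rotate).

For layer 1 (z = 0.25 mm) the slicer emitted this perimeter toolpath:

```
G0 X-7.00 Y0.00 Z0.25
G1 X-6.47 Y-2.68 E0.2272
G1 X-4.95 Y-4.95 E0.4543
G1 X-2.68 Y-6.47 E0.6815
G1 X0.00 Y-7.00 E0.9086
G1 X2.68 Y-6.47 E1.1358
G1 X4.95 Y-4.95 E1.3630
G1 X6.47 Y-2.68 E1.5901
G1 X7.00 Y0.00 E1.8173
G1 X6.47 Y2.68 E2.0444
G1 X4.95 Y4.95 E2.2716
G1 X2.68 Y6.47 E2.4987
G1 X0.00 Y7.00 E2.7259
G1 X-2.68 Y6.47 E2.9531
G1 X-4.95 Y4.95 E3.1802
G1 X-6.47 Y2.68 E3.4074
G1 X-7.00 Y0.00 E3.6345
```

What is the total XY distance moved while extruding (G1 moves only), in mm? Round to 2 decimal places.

43.71 mm

Sum the Euclidean lengths of each G1 segment: total = 43.71 mm.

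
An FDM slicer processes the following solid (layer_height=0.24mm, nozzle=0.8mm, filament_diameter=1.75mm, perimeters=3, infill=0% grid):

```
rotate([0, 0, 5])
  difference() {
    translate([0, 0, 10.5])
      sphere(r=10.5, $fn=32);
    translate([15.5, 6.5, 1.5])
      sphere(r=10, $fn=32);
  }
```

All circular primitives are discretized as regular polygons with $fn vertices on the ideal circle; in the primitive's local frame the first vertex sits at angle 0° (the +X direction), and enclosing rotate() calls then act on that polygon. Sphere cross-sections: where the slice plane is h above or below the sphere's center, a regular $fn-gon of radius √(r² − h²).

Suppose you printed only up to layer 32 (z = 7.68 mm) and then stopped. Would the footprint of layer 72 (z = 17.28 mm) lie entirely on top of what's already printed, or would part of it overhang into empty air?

entirely on top

Compare the two slices. At z = 7.68: the sphere: section is a regular 32-gon, circumradius = √(r²−h²) = √(10.5²−2.82²) = 10.114 (area = (32/2)·10.114²·sin(360°/32) = 319.32 mm²); the r=10 sphere at (15.5, 6.5) contributes a regular 32-gon of circumradius √(10²−6.18²) = 7.862 (area = (32/2)·7.862²·sin(360°/32) = 192.93 mm²); After the difference (first − rest): starting from the r=10.5 sphere (319.32 mm²), the r=10 sphere at (15.5, 6.5) partially overlaps it — only the 4.59 mm² overlap (of its 192.93 mm²) is removed, clipping the outline — area = 314.73 mm²; (rotated 5° about Z; rotation is an isometry so areas/perimeters/island counts are preserved). At z = 17.28: the sphere: section is a regular 32-gon, circumradius = √(r²−h²) = √(10.5²−6.78²) = 8.018 (area = (32/2)·8.018²·sin(360°/32) = 200.65 mm²); the sphere at (15.5, 6.5) does not reach this height (|z−center|=15.780 > r=10); Subtracting the remaining from the first: none of the subtracted shapes is present at this height, so the r=10.5 sphere is unchanged — area = 200.65 mm²; (whole slice rotated 5° about Z — lengths, areas and connectivity unchanged). Checking containment: the cross-section at z = 17.28 is a subset of the cross-section at z = 7.68.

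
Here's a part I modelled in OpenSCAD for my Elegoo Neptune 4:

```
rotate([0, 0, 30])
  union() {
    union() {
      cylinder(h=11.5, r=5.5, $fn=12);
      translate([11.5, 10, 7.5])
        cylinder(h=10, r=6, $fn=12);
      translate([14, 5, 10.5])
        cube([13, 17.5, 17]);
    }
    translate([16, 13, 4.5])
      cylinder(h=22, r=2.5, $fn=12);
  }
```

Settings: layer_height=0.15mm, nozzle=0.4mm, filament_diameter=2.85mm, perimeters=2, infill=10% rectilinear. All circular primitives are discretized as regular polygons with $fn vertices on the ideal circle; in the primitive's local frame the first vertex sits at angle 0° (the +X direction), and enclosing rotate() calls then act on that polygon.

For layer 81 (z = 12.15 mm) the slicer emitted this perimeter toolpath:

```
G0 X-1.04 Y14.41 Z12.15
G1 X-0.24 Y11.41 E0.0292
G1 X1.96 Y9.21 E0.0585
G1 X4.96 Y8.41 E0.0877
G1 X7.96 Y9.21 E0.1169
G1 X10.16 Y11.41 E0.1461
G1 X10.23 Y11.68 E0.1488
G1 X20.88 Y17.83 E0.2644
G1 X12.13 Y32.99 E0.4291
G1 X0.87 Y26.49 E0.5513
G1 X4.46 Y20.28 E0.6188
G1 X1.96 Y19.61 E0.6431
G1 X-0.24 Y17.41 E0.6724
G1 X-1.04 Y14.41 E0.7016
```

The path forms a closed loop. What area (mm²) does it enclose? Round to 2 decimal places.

Apply the shoelace formula to the sequence of (X, Y) vertices; enclosed area = 310.07 mm².

310.07 mm²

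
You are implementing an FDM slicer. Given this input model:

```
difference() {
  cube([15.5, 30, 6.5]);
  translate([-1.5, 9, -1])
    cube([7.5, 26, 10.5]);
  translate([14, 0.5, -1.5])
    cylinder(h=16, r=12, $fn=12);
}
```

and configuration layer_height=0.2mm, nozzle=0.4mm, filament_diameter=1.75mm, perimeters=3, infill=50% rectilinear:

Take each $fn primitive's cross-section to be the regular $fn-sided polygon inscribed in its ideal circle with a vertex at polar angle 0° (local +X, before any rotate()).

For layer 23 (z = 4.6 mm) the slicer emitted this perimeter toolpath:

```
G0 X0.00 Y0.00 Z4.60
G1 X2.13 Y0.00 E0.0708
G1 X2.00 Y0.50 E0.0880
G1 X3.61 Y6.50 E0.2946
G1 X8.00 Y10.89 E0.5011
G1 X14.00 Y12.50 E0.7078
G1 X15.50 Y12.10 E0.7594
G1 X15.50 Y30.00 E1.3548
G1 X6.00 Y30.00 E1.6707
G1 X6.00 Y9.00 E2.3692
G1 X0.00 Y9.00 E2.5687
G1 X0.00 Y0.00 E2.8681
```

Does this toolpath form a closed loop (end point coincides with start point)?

Start point (G0): (0.00, 0.00). End point (last G1): the path returns to the start — closed.

yes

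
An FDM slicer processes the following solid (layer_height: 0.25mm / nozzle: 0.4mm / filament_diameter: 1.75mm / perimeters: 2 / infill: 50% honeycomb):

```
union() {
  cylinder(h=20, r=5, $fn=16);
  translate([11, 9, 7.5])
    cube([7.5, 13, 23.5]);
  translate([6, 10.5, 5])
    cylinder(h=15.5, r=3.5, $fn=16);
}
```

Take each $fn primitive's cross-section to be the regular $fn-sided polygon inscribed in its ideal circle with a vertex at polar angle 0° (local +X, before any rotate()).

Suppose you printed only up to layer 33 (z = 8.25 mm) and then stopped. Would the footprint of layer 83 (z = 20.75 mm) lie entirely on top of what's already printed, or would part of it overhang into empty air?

Compare the two slices. At z = 8.25: the r=5 cylinder gives a regular 16-gon of circumradius 5 (constant along its height) (area = (16/2)·5.000²·sin(360°/16) = 76.54 mm²); the 7.5×13 cube at (11, 9) contributes its full rectangle (area 97.50 mm²); the r=3.5 cylinder at (6, 10.5) gives a regular 16-gon of circumradius 3.5 (constant along its height) (area = (16/2)·3.500²·sin(360°/16) = 37.50 mm²); Merging all regions: the 3 present regions are separate (no shared area or edge), so areas and boundary lengths simply add and each stays a separate island — area = 211.54 mm². At z = 20.75: the cylinder is absent (z outside [0, 20]); the cube at (11, 9) (footprint 7.5×13) is included at this height (area 97.50 mm²); the cylinder at (6, 10.5) is not intersected at this z (z outside [5, 20.5]); Taking the union: only the 7.5×13 cube at (11, 9) is present, so the union is just that shape — area = 97.50 mm². Checking containment: the cross-section at z = 20.75 is a subset of the cross-section at z = 8.25.

entirely on top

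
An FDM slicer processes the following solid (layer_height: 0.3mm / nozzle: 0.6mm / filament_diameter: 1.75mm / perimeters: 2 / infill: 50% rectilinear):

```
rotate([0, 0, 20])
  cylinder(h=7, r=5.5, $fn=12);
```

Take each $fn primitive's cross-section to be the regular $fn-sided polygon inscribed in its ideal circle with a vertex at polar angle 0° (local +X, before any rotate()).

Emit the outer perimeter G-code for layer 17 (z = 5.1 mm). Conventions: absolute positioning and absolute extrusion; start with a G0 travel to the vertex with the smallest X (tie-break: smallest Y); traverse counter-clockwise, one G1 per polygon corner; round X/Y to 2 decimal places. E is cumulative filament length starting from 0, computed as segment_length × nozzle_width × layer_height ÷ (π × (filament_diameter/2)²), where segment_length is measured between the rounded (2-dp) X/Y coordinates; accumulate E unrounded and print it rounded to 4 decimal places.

At z = 5.1 mm: the cylinder: section is a regular 12-gon, circumradius r=5.5; (whole slice rotated 20° about Z — lengths, areas and connectivity unchanged). The outline is a single polygon with 12 vertices. Extrusion per mm of travel: 0.6 × 0.3 / (π × 0.875²) = 0.074835. Accumulating E over each segment gives final E = 2.5576.

G0 X-5.42 Y0.96 Z5.10
G1 X-5.17 Y-1.88 E0.2134
G1 X-3.54 Y-4.21 E0.4262
G1 X-0.96 Y-5.42 E0.6394
G1 X1.88 Y-5.17 E0.8528
G1 X4.21 Y-3.54 E1.0656
G1 X5.42 Y-0.96 E1.2788
G1 X5.17 Y1.88 E1.4922
G1 X3.54 Y4.21 E1.7050
G1 X0.96 Y5.42 E1.9182
G1 X-1.88 Y5.17 E2.1316
G1 X-4.21 Y3.54 E2.3444
G1 X-5.42 Y0.96 E2.5576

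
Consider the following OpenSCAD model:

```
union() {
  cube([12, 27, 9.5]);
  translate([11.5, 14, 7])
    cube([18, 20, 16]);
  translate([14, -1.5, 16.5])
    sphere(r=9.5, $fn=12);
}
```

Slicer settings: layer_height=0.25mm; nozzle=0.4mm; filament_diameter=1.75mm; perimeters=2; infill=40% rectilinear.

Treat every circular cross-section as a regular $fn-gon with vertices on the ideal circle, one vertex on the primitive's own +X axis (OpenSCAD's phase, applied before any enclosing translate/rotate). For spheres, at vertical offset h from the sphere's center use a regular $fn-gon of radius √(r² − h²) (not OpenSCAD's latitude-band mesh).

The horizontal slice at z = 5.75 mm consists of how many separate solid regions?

At z = 5.75 mm: the cube is present — its section is the full 12×27 rectangle; the cube at (11.5, 14) is absent (z outside [7, 23]); the sphere at (14, -1.5) is absent (|z−center|=10.750 > r=9.5); Combining (union): only the 12×27 cube is present, so the union is just that shape — 1 connected region. The result has 1 disconnected region.

1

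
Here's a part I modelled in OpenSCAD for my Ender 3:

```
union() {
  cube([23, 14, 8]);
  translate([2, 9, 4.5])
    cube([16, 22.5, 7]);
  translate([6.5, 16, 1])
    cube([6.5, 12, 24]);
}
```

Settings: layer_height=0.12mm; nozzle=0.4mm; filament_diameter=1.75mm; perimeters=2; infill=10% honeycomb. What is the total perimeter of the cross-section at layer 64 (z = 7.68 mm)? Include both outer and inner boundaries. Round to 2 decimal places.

At z = 7.68 mm: the cube (footprint 23×14) is included at this height (perimeter 74.00 mm); the cube at (2, 9) is present — its section is the full 16×22.5 rectangle (perimeter 77.00 mm); the 6.5×12 cube at (6.5, 16) contributes its full rectangle (perimeter 37.00 mm); Merging all regions: the regions partially overlap (shared area 158.00 mm²), so the edge portions inside another operand are dropped and the merged outline is re-measured after clipping — boundary = 109.00 mm. Overall, the cross-section is a single solid region. Total boundary length (outer) = 109.00 mm.

109.00 mm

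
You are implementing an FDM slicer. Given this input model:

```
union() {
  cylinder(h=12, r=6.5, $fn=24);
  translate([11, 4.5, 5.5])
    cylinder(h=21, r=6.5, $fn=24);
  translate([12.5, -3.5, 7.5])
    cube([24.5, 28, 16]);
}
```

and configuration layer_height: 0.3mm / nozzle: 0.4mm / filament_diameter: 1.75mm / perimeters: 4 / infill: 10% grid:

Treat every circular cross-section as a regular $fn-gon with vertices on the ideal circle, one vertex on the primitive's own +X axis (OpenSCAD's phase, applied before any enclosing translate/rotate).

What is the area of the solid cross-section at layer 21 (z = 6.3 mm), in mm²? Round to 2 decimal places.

At z = 6.3 mm: the cylinder: section is a regular 24-gon, circumradius r=6.5 (area = (24/2)·6.500²·sin(360°/24) = 131.22 mm²); the cylinder at (11, 4.5): section is a regular 24-gon, circumradius r=6.5 (area = (24/2)·6.500²·sin(360°/24) = 131.22 mm²); the cube at (12.5, -3.5) is not intersected at this z (z outside [7.5, 23.5]); Taking the union: the regions partially overlap — summed areas 262.44 mm² minus the doubly-counted overlap 3.57 mm² gives 258.87 mm² — area = 258.87 mm². Overall, the cross-section is a single solid region. Net area = 258.87 mm².

258.87 mm²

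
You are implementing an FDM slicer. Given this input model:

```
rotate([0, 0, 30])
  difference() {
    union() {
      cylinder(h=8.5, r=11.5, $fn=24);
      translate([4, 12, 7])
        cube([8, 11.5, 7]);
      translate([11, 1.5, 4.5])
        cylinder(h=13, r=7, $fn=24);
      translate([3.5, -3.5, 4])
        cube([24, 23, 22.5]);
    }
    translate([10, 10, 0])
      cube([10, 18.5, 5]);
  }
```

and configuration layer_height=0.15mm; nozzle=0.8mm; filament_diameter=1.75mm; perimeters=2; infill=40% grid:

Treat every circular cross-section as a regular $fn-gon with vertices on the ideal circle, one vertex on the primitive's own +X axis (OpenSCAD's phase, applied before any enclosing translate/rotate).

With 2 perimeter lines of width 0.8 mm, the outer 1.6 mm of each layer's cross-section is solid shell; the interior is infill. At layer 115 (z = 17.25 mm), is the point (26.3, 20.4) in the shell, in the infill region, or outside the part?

At z = 17.25 mm: the cylinder does not reach this height (z outside [0, 8.5]); the cube at (4, 12) is not intersected at this z (z outside [7, 14]); the cylinder at (11, 1.5): section is a regular 24-gon, circumradius r=7; the cube at (3.5, -3.5) (footprint 24×23) is included at this height; Combining (union): the regions partially overlap (shared area 139.13 mm²), so overlapping operands fuse into one piece — 1 connected region; the cube at (10, 10) is not intersected at this z (z outside [0, 5]); Taking the first minus the rest: none of the subtracted shapes is present at this height, so the result so far is unchanged — 1 connected region; (whole slice rotated 30° about Z — lengths, areas and connectivity unchanged). Overall, the cross-section is a single solid region. Undo the 30° rotation: the query point maps to (32.976, 4.517) in the un-rotated model frame. The nearest boundary edge runs (27.50, 19.50)→(27.50, -3.50); distance from the point to it = 5.48 mm. The point is not inside any of the regions above, so it lies outside the cross-section (5.48 mm from the nearest boundary).

outside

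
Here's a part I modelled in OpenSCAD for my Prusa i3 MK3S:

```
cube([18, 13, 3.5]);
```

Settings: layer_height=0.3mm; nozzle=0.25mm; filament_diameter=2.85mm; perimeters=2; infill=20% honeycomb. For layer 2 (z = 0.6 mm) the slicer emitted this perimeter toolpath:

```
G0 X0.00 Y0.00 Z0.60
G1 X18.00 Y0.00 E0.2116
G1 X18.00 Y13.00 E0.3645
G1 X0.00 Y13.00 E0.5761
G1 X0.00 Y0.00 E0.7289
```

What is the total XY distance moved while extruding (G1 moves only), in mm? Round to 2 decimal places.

62.00 mm

Sum the Euclidean lengths of each G1 segment: total = 62.00 mm.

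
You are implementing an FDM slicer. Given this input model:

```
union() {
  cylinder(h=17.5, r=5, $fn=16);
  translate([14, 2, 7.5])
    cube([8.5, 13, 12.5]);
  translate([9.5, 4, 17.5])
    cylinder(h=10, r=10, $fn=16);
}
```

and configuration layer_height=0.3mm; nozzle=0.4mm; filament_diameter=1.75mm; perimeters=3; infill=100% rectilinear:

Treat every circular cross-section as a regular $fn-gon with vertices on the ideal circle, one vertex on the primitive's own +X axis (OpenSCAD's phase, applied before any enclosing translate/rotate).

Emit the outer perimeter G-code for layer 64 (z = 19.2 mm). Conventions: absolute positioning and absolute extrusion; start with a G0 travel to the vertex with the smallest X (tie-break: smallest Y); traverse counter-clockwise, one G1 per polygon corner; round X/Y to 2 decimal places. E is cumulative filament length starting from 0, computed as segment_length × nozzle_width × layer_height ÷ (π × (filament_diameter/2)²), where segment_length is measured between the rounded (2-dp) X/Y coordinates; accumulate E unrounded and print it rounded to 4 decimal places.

G0 X-0.50 Y4.00 Z19.20
G1 X0.26 Y0.17 E0.1948
G1 X2.43 Y-3.07 E0.3894
G1 X5.67 Y-5.24 E0.5839
G1 X9.50 Y-6.00 E0.7787
G1 X13.33 Y-5.24 E0.9735
G1 X16.57 Y-3.07 E1.1681
G1 X18.74 Y0.17 E1.3626
G1 X19.10 Y2.00 E1.4557
G1 X22.50 Y2.00 E1.6253
G1 X22.50 Y15.00 E2.2739
G1 X14.00 Y15.00 E2.6979
G1 X14.00 Y12.79 E2.8082
G1 X13.33 Y13.24 E2.8485
G1 X9.50 Y14.00 E3.0433
G1 X5.67 Y13.24 E3.2381
G1 X2.43 Y11.07 E3.4326
G1 X0.26 Y7.83 E3.6272
G1 X-0.50 Y4.00 E3.8220

At z = 19.2 mm: the cylinder does not reach this height (z outside [0, 17.5]); the 8.5×13 cube at (14, 2) contributes its full rectangle; the r=10 cylinder at (9.5, 4) gives a regular 16-gon of circumradius 10 (constant along its height); Merging all regions: the regions partially overlap (shared area 44.26 mm²), so overlapping operands fuse into one piece — 1 connected region. The outline is a single polygon with 18 vertices. Extrusion per mm of travel: 0.4 × 0.3 / (π × 0.875²) = 0.049890. Accumulating E over each segment gives final E = 3.8220.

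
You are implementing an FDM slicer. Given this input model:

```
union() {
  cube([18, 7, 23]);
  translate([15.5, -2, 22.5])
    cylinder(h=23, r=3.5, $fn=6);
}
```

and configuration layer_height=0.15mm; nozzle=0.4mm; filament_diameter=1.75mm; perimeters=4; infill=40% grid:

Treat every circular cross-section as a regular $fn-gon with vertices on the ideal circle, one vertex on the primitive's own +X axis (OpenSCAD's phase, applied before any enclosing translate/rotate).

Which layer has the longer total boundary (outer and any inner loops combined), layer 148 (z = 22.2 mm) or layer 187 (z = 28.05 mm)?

layer 148 (z = 22.2 mm)

Layer 148 (z = 22.2): the 18×7 cube contributes its full rectangle (perimeter 50.00 mm); the cylinder at (15.5, -2) is absent (z outside [22.5, 45.5]); Combining (union): only the 18×7 cube is present, so the union is just that shape — boundary = 50.00 mm. So its perimeter = 50.00 mm. Layer 187 (z = 28.05): the cube does not reach this height (z outside [0, 23]); the r=3.5 cylinder at (15.5, -2) gives a regular 6-gon of circumradius 3.5 (constant along its height) (perimeter = 2·6·3.500·sin(180°/6) = 21.00 mm); Combining (union): only the r=3.5 cylinder at (15.5, -2) is present, so the union is just that shape — boundary = 21.00 mm. So its perimeter = 21.00 mm. Layer 148 is larger (50.00 vs 21.00 mm).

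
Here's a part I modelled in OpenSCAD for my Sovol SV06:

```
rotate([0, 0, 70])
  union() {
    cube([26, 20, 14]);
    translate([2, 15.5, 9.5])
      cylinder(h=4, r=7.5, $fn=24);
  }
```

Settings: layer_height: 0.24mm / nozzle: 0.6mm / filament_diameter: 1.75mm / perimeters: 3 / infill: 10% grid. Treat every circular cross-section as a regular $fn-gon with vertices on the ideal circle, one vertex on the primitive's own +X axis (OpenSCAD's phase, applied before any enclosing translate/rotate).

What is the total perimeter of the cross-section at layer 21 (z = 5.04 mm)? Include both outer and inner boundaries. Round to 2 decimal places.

92.00 mm

At z = 5.04 mm: the 26×20 cube contributes its full rectangle (perimeter 92.00 mm); the cylinder at (2, 15.5) is not intersected at this z (z outside [9.5, 13.5]); Combining (union): only the 26×20 cube is present, so the union is just that shape — boundary = 92.00 mm; (rotated 70° about Z; rotation is an isometry so areas/perimeters/island counts are preserved). Overall, the cross-section is a single solid region. Total boundary length (outer) = 92.00 mm.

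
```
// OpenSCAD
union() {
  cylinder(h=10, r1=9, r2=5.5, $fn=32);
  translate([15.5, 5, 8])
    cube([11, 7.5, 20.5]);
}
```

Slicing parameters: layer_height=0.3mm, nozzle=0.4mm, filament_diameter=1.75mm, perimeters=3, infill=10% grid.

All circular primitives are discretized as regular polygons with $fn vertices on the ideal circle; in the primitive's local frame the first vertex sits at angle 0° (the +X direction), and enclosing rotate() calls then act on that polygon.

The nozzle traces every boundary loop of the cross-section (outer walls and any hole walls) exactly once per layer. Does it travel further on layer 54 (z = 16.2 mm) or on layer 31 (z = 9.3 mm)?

Layer 54 (z = 16.2): the cone is not intersected at this z (z outside [0, 10]); the 11×7.5 cube at (15.5, 5) contributes its full rectangle (perimeter 37.00 mm); Combining (union): only the 11×7.5 cube at (15.5, 5) is present, so the union is just that shape — boundary = 37.00 mm. So its perimeter = 37.00 mm. Layer 31 (z = 9.3): the cone contributes a regular 32-gon of circumradius 5.745 (interpolated between r1=9 and r2=5.5 at t=0.930) (perimeter = 2·32·5.745·sin(180°/32) = 36.04 mm); the cube at (15.5, 5) (footprint 11×7.5) is included at this height (perimeter 37.00 mm); Merging all regions: the 2 present regions are separate (no shared area or edge), so areas and boundary lengths simply add and each stays a separate island — boundary = 73.04 mm. So its perimeter = 73.04 mm. Layer 31 is larger (73.04 vs 37.00 mm).

layer 31 (z = 9.3 mm)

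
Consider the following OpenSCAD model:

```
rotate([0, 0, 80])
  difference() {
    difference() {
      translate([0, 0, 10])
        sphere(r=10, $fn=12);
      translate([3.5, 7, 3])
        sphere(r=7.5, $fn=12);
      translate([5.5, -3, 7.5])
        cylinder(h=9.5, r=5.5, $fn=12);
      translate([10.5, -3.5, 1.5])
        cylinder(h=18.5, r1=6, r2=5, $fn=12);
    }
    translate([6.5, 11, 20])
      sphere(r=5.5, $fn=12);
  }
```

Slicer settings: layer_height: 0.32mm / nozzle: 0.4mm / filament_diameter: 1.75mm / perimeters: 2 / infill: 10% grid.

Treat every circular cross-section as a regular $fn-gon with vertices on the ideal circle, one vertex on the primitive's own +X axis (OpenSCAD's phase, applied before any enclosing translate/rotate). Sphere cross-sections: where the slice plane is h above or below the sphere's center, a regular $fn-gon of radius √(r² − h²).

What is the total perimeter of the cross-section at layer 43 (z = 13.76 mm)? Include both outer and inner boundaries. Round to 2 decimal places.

65.42 mm

At z = 13.76 mm: the r=10 sphere contributes a regular 12-gon of circumradius √(10²−3.76²) = 9.266 (perimeter = 2·12·9.266·sin(180°/12) = 57.56 mm); the sphere at (3.5, 7) is not intersected at this z (|z−center|=10.760 > r=7.5); the r=5.5 cylinder at (5.5, -3) gives a regular 12-gon of circumradius 5.5 (constant along its height) (perimeter = 2·12·5.500·sin(180°/12) = 34.16 mm); the cone at (10.5, -3.5) contributes a regular 12-gon of circumradius 5.337 (interpolated between r1=6 and r2=5 at t=0.663) (perimeter = 2·12·5.337·sin(180°/12) = 33.15 mm); Taking the first minus the rest: starting from the r=10 sphere, the r=5.5 cylinder at (5.5, -3) partially overlaps it — only the 69.43 mm² overlap (of its 90.75 mm²) is removed, clipping the outline; the cone at (10.5, -3.5) partially overlaps it — only the 0.05 mm² overlap (of its 85.46 mm²) is removed, clipping the outline — boundary = 65.42 mm; the sphere at (6.5, 11) does not reach this height (|z−center|=6.240 > r=5.5); After the difference (first − rest): none of the subtracted shapes is present at this height, so the result so far is unchanged — boundary = 65.42 mm; (rotated 80° about Z; rotation is an isometry so areas/perimeters/island counts are preserved). Overall, the cross-section is a single solid region. Total boundary length (outer) = 65.42 mm.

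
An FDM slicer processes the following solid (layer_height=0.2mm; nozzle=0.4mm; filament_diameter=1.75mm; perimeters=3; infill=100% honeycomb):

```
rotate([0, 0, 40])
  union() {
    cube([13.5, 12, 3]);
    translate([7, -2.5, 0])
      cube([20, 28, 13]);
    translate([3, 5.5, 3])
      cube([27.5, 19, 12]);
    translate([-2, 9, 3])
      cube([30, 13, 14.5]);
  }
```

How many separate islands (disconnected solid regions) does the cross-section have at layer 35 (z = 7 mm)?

1

At z = 7 mm: the cube is not intersected at this z (z outside [0, 3]); the cube at (7, -2.5) is present — its section is the full 20×28 rectangle; the 27.5×19 cube at (3, 5.5) contributes its full rectangle; the cube at (-2, 9) is present — its section is the full 30×13 rectangle; Merging all regions: the regions partially overlap (shared area 705.00 mm²), so overlapping operands fuse into one piece — 1 connected region; (rotated 40° about Z; rotation is an isometry so areas/perimeters/island counts are preserved). Overall, the cross-section is a single solid region. Island count = 1.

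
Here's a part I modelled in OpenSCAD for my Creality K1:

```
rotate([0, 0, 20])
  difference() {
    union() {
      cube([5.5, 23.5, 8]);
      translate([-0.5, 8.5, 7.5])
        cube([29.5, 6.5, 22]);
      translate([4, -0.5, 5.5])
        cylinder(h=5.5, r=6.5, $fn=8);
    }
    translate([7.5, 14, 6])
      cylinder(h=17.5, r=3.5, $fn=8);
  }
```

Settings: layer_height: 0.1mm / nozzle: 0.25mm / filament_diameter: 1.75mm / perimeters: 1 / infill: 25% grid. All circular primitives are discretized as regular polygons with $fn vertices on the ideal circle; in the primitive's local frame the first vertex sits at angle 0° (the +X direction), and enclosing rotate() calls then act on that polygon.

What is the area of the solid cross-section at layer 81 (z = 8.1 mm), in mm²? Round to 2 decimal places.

287.34 mm²

At z = 8.1 mm: the cube is not intersected at this z (z outside [0, 8]); the cube at (-0.5, 8.5) is present — its section is the full 29.5×6.5 rectangle (area 191.75 mm²); the cylinder at (4, -0.5): section is a regular 8-gon, circumradius r=6.5 (area = (8/2)·6.500²·sin(360°/8) = 119.50 mm²); Combining (union): the 2 present regions are separate (no shared area or edge), so areas and boundary lengths simply add and each stays a separate island — area = 311.25 mm²; the r=3.5 cylinder at (7.5, 14) contributes a regular 8-gon of circumradius 3.5 (area = (8/2)·3.500²·sin(360°/8) = 34.65 mm²); Taking the first minus the rest: starting from the result so far (311.25 mm²), the r=3.5 cylinder at (7.5, 14) partially overlaps it — only the 23.91 mm² overlap (of its 34.65 mm²) is removed, clipping the outline — area = 287.34 mm²; (rotated 20° about Z; rotation is an isometry so areas/perimeters/island counts are preserved). Overall, the cross-section has 2 separate islands. Net area = 287.34 mm².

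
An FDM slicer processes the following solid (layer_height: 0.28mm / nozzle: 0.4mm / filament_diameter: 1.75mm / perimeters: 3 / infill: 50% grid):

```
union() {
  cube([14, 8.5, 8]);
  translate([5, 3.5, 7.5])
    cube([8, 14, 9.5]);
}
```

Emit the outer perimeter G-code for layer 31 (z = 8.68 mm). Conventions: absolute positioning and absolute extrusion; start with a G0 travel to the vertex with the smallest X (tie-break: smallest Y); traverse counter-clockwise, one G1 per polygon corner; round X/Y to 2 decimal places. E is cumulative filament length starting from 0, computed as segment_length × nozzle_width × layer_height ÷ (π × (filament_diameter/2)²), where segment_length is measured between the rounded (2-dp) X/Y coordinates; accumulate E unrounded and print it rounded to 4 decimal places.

G0 X5.00 Y3.50 Z8.68
G1 X13.00 Y3.50 E0.3725
G1 X13.00 Y17.50 E1.0244
G1 X5.00 Y17.50 E1.3969
G1 X5.00 Y3.50 E2.0488

At z = 8.68 mm: the cube is absent (z outside [0, 8]); the cube at (5, 3.5) is present — its section is the full 8×14 rectangle; Combining (union): only the 8×14 cube at (5, 3.5) is present, so the union is just that shape — 1 connected region. The outline is a single polygon with 4 vertices. Extrusion per mm of travel: 0.4 × 0.28 / (π × 0.875²) = 0.046564. Accumulating E over each segment gives final E = 2.0488.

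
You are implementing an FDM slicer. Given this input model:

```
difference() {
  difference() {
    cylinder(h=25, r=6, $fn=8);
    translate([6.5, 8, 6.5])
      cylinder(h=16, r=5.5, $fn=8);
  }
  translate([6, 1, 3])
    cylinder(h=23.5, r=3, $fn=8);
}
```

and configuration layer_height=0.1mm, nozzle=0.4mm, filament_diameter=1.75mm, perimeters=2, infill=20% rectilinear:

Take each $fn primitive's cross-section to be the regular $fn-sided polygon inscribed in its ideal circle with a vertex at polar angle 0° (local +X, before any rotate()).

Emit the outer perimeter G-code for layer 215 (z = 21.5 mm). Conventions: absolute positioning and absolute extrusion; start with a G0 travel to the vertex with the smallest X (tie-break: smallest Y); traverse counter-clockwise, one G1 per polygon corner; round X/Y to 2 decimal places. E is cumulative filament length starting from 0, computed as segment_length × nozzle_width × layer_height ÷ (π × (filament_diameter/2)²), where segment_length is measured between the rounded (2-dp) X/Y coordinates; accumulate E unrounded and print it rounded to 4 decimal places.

At z = 21.5 mm: the cylinder: section is a regular 8-gon, circumradius r=6; the r=5.5 cylinder at (6.5, 8) gives a regular 8-gon of circumradius 5.5 (constant along its height); Subtracting the remaining from the first: starting from the r=6 cylinder, the r=5.5 cylinder at (6.5, 8) partially overlaps it — only the 1.64 mm² overlap (of its 85.56 mm²) is removed, clipping the outline — 1 connected region; the r=3 cylinder at (6, 1) gives a regular 8-gon of circumradius 3 (constant along its height); After the difference (first − rest): starting from that combined region, the r=3 cylinder at (6, 1) partially overlaps it — only the 9.18 mm² overlap (of its 25.46 mm²) is removed, clipping the outline — 1 connected region. The outline is a single polygon with 13 vertices. Extrusion per mm of travel: 0.4 × 0.1 / (π × 0.875²) = 0.016630. Accumulating E over each segment gives final E = 0.6294.

G0 X-6.00 Y0.00 Z21.50
G1 X-4.24 Y-4.24 E0.0763
G1 X0.00 Y-6.00 E0.1527
G1 X4.24 Y-4.24 E0.2290
G1 X5.29 Y-1.71 E0.2746
G1 X3.88 Y-1.12 E0.3000
G1 X3.00 Y1.00 E0.3382
G1 X3.88 Y3.12 E0.3764
G1 X4.44 Y3.35 E0.3864
G1 X2.61 Y4.11 E0.4194
G1 X2.21 Y5.09 E0.4370
G1 X0.00 Y6.00 E0.4767
G1 X-4.24 Y4.24 E0.5531
G1 X-6.00 Y0.00 E0.6294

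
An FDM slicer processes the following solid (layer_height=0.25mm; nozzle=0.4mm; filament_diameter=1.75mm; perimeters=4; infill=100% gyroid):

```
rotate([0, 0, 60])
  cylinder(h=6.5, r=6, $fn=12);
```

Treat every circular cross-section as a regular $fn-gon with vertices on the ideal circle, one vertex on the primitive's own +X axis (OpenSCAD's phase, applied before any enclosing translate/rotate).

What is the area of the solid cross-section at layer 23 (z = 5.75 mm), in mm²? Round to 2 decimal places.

108.00 mm²

At z = 5.75 mm: the r=6 cylinder gives a regular 12-gon of circumradius 6 (constant along its height) (area = (12/2)·6.000²·sin(360°/12) = 108.00 mm²); (whole slice rotated 60° about Z — lengths, areas and connectivity unchanged). Overall, the cross-section is a single solid region. Net area = 108.00 mm².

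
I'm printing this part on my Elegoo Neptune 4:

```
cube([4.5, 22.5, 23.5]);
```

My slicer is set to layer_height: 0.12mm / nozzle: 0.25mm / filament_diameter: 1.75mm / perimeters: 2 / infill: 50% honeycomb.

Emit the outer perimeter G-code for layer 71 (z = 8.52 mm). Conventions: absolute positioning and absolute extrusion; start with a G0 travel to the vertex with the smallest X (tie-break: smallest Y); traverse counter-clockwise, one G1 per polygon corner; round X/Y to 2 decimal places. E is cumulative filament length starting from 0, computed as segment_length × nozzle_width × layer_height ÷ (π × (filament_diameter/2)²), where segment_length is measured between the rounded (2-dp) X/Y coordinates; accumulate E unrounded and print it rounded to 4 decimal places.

At z = 8.52 mm: the cube (footprint 4.5×22.5) is included at this height. The outline is a single polygon with 4 vertices. Extrusion per mm of travel: 0.25 × 0.12 / (π × 0.875²) = 0.012473. Accumulating E over each segment gives final E = 0.6735.

G0 X0.00 Y0.00 Z8.52
G1 X4.50 Y0.00 E0.0561
G1 X4.50 Y22.50 E0.3368
G1 X0.00 Y22.50 E0.3929
G1 X0.00 Y0.00 E0.6735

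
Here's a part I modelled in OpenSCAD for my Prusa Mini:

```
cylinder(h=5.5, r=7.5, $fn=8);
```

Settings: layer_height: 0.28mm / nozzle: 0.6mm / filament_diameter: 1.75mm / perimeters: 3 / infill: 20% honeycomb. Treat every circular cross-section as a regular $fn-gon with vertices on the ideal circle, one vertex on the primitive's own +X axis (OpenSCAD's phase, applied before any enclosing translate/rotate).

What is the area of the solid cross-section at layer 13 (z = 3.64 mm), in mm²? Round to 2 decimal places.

159.10 mm²

At z = 3.64 mm: the r=7.5 cylinder contributes a regular 8-gon of circumradius 7.5 (area = (8/2)·7.500²·sin(360°/8) = 159.10 mm²). Overall, the cross-section is a single solid region. Net area = 159.10 mm².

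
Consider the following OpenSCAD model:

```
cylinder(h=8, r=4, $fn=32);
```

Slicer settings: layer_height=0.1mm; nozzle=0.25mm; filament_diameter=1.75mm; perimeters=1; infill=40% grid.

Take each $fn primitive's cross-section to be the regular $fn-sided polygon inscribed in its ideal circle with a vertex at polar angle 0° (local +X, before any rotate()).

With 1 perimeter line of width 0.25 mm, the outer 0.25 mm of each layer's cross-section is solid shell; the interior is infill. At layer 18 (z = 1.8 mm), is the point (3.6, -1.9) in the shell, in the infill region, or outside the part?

outside

At z = 1.8 mm: the r=4 cylinder contributes a regular 32-gon of circumradius 4. Overall, the cross-section is a single solid region. The nearest boundary edge runs (3.33, -2.22)→(3.70, -1.53); distance from the point to it = 0.09 mm. The point is not inside any of the regions above, so it lies outside the cross-section (0.09 mm from the nearest boundary).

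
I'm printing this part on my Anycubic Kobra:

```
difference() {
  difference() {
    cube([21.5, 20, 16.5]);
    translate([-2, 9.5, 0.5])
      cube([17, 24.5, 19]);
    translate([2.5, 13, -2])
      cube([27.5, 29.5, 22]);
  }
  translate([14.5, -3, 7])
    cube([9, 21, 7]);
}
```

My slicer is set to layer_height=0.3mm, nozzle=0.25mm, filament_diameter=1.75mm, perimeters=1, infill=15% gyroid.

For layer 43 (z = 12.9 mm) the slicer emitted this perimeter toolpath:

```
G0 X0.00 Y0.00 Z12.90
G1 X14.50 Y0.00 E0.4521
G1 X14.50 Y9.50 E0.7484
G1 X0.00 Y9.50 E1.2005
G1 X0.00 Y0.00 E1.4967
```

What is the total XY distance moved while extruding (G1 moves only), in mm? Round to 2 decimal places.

Sum the Euclidean lengths of each G1 segment: total = 48.00 mm.

48.00 mm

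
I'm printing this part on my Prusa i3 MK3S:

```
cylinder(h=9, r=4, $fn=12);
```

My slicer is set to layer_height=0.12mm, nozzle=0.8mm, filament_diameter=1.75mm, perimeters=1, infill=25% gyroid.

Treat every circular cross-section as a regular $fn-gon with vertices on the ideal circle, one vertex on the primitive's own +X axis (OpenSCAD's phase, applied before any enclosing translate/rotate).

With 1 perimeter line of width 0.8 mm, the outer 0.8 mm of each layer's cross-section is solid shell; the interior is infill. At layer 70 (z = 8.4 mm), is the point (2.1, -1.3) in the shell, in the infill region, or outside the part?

At z = 8.4 mm: the r=4 cylinder gives a regular 12-gon of circumradius 4 (constant along its height). Overall, the cross-section is a single solid region. The nearest boundary edge runs (2.00, -3.46)→(3.46, -2.00); distance from the point to it = 1.46 mm. The point is inside the cross-section and 1.46 mm from the nearest boundary — more than the 0.8 mm shell width (1 × 0.8), so it's in the infill interior.

infill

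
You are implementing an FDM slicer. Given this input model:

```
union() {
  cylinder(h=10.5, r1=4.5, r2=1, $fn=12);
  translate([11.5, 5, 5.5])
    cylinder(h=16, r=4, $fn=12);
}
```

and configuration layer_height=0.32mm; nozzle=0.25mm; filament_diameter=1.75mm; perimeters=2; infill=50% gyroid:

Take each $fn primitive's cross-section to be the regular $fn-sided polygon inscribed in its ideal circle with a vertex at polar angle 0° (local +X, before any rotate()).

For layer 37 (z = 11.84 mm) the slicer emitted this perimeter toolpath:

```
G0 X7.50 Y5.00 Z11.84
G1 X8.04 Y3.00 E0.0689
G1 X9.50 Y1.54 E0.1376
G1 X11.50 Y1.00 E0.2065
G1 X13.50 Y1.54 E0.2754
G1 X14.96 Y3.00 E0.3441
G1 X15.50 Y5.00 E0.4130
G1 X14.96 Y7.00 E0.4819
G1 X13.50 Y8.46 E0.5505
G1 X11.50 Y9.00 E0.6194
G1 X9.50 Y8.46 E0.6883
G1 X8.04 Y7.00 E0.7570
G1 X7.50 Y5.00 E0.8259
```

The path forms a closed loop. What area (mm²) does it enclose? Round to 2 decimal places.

47.94 mm²

Apply the shoelace formula to the sequence of (X, Y) vertices; enclosed area = 47.94 mm².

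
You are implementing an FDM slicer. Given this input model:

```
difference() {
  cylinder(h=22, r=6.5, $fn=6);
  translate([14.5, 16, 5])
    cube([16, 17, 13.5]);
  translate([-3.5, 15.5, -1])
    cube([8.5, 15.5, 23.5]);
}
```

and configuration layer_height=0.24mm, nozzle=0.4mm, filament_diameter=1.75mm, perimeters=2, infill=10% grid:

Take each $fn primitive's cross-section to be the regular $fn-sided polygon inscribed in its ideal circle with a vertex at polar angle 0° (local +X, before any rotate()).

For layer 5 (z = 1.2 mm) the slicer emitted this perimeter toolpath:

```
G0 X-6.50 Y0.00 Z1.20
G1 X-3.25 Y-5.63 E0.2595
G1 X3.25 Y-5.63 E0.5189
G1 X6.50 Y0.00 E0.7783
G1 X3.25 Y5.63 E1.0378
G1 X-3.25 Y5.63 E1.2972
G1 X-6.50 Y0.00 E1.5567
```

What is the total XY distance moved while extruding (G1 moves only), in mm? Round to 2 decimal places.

Sum the Euclidean lengths of each G1 segment: total = 39.00 mm.

39.00 mm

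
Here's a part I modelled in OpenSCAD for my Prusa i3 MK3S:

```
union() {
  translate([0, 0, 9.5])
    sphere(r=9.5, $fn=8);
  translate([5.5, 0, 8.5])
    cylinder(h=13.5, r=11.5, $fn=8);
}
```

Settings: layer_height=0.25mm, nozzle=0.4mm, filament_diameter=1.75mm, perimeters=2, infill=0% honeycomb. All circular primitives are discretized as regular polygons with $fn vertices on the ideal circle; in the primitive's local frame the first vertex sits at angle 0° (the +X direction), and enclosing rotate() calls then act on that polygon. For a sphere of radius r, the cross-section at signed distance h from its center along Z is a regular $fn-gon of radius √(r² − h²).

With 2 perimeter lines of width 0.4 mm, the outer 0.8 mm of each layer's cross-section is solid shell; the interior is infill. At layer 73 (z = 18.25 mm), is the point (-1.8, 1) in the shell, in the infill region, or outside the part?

At z = 18.25 mm: the sphere: section is a regular 8-gon, circumradius = √(r²−h²) = √(9.5²−8.75²) = 3.700; the cylinder at (5.5, 0): section is a regular 8-gon, circumradius r=11.5; Combining (union): the r=9.5 sphere lies entirely inside the r=11.5 cylinder at (5.5, 0), so the union is just the r=11.5 cylinder at (5.5, 0) — 1 connected region. Overall, the cross-section is a single solid region. The nearest boundary edge runs (-6.00, 0.00)→(-2.63, 8.13); distance from the point to it = 3.50 mm. The point is inside the cross-section and 3.50 mm from the nearest boundary — more than the 0.8 mm shell width (2 × 0.4), so it's in the infill interior.

infill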